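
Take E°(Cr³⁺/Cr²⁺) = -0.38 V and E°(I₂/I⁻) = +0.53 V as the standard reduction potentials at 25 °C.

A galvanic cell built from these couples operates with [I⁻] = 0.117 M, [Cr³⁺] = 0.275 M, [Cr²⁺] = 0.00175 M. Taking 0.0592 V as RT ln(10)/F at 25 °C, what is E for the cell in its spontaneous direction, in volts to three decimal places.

+0.835 V

I₂/I⁻ is the cathode (higher E°), Cr³⁺/Cr²⁺ the anode: E°cell = +0.53 − (-0.38) = +0.91 V, n = 2.
Overall: I₂(s) + 2 Cr²⁺(aq) → 2 I⁻(aq) + 2 Cr³⁺(aq)
Q = [I⁻]^2·[Cr³⁺]^2 / ([Cr²⁺]^2); log Q = 2.529.
E = E° − (0.0592/n) log Q = +0.91 − (0.0592/2)(2.529) = +0.835 V.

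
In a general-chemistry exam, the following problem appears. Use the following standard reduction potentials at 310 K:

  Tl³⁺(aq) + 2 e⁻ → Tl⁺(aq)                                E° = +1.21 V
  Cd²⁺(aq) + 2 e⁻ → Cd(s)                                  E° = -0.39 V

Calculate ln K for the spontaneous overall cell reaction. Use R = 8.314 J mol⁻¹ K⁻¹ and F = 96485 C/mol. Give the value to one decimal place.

119.8

Cathode: Tl³⁺/Tl⁺; anode: Cd²⁺/Cd. E°cell = (+1.21) − (-0.39) = +1.60 V, with n = 2.
ΔG° = −nFE° = −RT ln K, so ln K = nFE°/(RT) = (2)(96485)(+1.60) / ((8.314)(310)) = 119.795.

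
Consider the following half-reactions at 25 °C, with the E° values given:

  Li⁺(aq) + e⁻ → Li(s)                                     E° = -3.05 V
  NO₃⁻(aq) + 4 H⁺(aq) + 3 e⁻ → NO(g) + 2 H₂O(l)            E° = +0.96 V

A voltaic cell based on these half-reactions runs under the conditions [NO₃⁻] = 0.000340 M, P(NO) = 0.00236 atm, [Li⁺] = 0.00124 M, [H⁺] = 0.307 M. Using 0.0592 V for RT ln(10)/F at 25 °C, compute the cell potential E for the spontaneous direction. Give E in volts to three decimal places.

NO₃⁻/NO is the cathode (higher E°), Li⁺/Li the anode: E°cell = +0.96 − (-3.05) = +4.01 V, n = 3.
Overall: NO₃⁻(aq) + 4 H⁺(aq) + 3 Li(s) → NO(g) + 2 H₂O(l) + 3 Li⁺(aq)
Q = P(NO)·[Li⁺]^3 / ([NO₃⁻]·[H⁺]^4); log Q = -5.827.
E = E° − (0.0592/n) log Q = +4.01 − (0.0592/3)(-5.827) = +4.125 V.

+4.125 V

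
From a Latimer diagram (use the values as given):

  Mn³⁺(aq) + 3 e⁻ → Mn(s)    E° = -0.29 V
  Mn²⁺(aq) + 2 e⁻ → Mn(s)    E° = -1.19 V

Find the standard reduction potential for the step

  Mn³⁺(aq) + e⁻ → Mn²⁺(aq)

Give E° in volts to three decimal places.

Sequential free energies add, so n₃E°₃ = n₁E°₁ + n₂E°₂.
With n₃ = 3, and the known step contributing 2×(-1.19) V, the unknown satisfies 1·E° = 3×(-0.29) − 2×(-1.19) = +1.510.
E° = +1.510 / 1 = +1.510 V.

+1.510 V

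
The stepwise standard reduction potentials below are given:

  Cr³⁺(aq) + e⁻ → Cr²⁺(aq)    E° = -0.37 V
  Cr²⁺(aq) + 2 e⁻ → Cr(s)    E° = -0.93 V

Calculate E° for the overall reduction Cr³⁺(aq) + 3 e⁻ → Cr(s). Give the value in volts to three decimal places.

-0.743 V

Since ΔG° = −nFE° is additive over sequential reductions, n₃E°₃ = n₁E°₁ + n₂E°₂.
E°₃ = (1×-0.37 + 2×-0.93) / 3 = (-2.230) / 3 = -0.743 V.
Simply averaging or adding the two E° values would be wrong; the electron-weighted sum is required.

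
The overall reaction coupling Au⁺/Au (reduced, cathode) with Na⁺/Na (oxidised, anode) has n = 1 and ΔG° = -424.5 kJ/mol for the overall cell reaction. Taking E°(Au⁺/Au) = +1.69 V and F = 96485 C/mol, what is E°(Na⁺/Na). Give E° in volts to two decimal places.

-2.71 V

E°cell = −ΔG°/(nF) = −(-424.5×10³)/((1)(96485)) = +4.400 V.
Since Au⁺/Au is the cathode and Na⁺/Na the anode, E°cell = E°(Au⁺/Au) − E°(Na⁺/Na).
So E°(Na⁺/Na) = E°(Au⁺/Au) − E°cell = (+1.69) − (+4.400) = -2.71 V.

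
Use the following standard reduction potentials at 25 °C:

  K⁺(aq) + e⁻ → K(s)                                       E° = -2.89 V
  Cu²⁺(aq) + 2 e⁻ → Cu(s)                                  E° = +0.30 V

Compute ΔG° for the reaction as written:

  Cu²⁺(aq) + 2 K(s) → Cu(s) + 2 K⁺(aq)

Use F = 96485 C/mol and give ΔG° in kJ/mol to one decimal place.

As written, Cu²⁺/Cu is reduced (cathode) and K⁺/K is oxidised (anode), so E°cell = (+0.30) − (-2.89) = +3.19 V.
Balancing electrons gives n = 2.
ΔG° = −nFE° = −(2)(96485)(+3.19) = -615,574 J = -615.6 kJ/mol.

-615.6 kJ/mol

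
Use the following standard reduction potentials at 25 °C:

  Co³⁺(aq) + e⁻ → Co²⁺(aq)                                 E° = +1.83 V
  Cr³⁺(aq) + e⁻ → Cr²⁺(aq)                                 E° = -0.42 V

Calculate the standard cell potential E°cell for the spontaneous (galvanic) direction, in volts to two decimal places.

The Co³⁺/Co²⁺ couple has the higher reduction potential, so it is the cathode; Cr³⁺/Cr²⁺ is oxidised at the anode.
E°cell = E°(cathode) − E°(anode) = (+1.83) − (-0.42) = +2.25 V.

+2.25 V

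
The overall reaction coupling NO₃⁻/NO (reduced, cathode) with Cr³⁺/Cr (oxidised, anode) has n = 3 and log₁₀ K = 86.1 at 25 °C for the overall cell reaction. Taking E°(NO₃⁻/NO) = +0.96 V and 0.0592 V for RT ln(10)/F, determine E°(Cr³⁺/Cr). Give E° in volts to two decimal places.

E°cell = (0.0592/n)·log K = (0.0592/3)(86.1) = +1.699 V.
Since NO₃⁻/NO is the cathode and Cr³⁺/Cr the anode, E°cell = E°(NO₃⁻/NO) − E°(Cr³⁺/Cr).
So E°(Cr³⁺/Cr) = E°(NO₃⁻/NO) − E°cell = (+0.96) − (+1.699) = -0.74 V.

-0.74 V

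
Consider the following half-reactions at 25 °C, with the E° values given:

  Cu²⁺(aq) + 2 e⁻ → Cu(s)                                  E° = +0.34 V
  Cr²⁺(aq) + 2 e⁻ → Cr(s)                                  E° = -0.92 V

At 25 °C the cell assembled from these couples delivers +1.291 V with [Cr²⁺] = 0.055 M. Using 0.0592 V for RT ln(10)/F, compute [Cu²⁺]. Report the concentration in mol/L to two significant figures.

Cu²⁺/Cu is the cathode, Cr²⁺/Cr the anode: E°cell = +1.26 V, n = 2.
Overall reaction: Cu²⁺(aq) + Cr(s) → Cu(s) + Cr²⁺(aq); Q = [Cr²⁺]^1/[Cu²⁺]^1.
From E = E° − (0.0592/n) log Q: log Q = (E° − E)·n/0.0592 = (+1.26 − (+1.291))·2/0.0592 = -1.0473.
So 1·log[Cu²⁺] = 1·log(0.055) − log Q = -1.2596 − (-1.0473) = -0.2123; [Cu²⁺] = 10^(-0.2123) ≈ 0.61 M.

0.61 M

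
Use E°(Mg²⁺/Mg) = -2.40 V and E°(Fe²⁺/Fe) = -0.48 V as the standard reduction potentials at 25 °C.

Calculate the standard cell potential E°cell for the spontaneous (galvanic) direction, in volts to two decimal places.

The Fe²⁺/Fe couple has the higher reduction potential, so it is the cathode; Mg²⁺/Mg is oxidised at the anode.
E°cell = E°(cathode) − E°(anode) = (-0.48) − (-2.40) = +1.92 V.

+1.92 V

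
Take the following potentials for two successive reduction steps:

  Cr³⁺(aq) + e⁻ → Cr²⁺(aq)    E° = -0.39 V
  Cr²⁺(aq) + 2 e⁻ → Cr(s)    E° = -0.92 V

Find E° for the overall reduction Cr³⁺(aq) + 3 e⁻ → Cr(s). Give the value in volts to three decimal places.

Standard free energies of sequential steps add: ΔG°₃ = ΔG°₁ + ΔG°₂, so n₃E°₃ = n₁E°₁ + n₂E°₂.
E°₃ = (1×-0.39 + 2×-0.92) / 3 = (-2.230) / 3 = -0.743 V.
Simply averaging or adding the two E° values would be wrong; the electron-weighted sum is required.

-0.743 V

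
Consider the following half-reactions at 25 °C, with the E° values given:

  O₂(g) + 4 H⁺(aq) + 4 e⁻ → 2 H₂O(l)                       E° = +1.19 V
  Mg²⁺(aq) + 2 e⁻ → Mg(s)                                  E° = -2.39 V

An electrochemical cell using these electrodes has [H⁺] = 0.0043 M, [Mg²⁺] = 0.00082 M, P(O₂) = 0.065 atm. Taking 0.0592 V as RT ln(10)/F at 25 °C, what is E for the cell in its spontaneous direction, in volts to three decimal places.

+3.514 V

O₂/H₂O is the cathode (higher E°), Mg²⁺/Mg the anode: E°cell = +1.19 − (-2.39) = +3.58 V, n = 4.
Overall: O₂(g) + 4 H⁺(aq) + 2 Mg(s) → 2 H₂O(l) + 2 Mg²⁺(aq)
Q = [Mg²⁺]^2 / (P(O₂)·[H⁺]^4); log Q = 4.481.
E = E° − (0.0592/n) log Q = +3.58 − (0.0592/4)(4.481) = +3.514 V.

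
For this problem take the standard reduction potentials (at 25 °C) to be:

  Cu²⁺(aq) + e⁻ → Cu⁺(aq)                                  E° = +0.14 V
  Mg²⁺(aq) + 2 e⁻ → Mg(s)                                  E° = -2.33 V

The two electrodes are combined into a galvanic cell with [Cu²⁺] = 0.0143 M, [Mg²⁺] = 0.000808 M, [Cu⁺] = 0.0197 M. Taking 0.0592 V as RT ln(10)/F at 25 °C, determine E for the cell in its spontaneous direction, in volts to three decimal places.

Cu²⁺/Cu⁺ is the cathode (higher E°), Mg²⁺/Mg the anode: E°cell = +0.14 − (-2.33) = +2.47 V, n = 2.
Overall: 2 Cu²⁺(aq) + Mg(s) → 2 Cu⁺(aq) + Mg²⁺(aq)
Q = [Cu⁺]^2·[Mg²⁺] / ([Cu²⁺]^2); log Q = -2.814.
E = E° − (0.0592/n) log Q = +2.47 − (0.0592/2)(-2.814) = +2.553 V.

+2.553 V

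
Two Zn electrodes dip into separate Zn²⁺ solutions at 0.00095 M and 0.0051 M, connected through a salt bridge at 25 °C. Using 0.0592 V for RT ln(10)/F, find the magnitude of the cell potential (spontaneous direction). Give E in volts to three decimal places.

For a concentration cell E°cell = 0. The 0.0051 M side is the cathode (reduction is favoured where [Zn²⁺] is higher).
With n = 2, E = −(0.0592/2) log([Zn²⁺]ₐₙ/[Zn²⁺]꜀ₐₜ) = −(0.0592/2) log(0.00095/0.0051) = −(0.0592/2)(-0.730) = +0.022 V.

+0.022 V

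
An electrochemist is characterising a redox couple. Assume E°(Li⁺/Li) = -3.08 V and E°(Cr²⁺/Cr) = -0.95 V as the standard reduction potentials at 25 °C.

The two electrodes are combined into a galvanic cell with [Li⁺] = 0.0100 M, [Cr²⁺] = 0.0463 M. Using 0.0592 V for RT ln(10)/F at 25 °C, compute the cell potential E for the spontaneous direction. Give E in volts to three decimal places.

+2.209 V

Cr²⁺/Cr is the cathode (higher E°), Li⁺/Li the anode: E°cell = -0.95 − (-3.08) = +2.13 V, n = 2.
Overall: Cr²⁺(aq) + 2 Li(s) → Cr(s) + 2 Li⁺(aq)
Q = [Li⁺]^2 / ([Cr²⁺]); log Q = -2.666.
E = E° − (0.0592/n) log Q = +2.13 − (0.0592/2)(-2.666) = +2.209 V.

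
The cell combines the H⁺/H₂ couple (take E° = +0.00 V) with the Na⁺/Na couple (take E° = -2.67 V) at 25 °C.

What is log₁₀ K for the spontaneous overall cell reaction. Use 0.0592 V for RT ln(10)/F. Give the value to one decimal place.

90.2

Cathode: H⁺/H₂; anode: Na⁺/Na. E°cell = +2.67 V, n = 2.
log K = nE°cell / 0.0592 = (2)(+2.67) / 0.0592 = 90.2.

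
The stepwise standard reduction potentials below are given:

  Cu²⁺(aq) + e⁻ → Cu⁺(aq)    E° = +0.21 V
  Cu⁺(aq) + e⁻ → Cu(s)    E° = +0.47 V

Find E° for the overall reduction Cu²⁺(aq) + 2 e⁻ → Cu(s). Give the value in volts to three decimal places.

Standard free energies of sequential steps add: ΔG°₃ = ΔG°₁ + ΔG°₂, so n₃E°₃ = n₁E°₁ + n₂E°₂.
E°₃ = (1×+0.21 + 1×+0.47) / 2 = (+0.680) / 2 = +0.340 V.

+0.340 V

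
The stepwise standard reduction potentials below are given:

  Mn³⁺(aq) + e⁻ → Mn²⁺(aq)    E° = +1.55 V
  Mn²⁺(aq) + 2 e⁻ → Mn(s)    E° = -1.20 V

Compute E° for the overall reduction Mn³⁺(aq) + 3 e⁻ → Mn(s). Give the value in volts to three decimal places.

Standard free energies of sequential steps add: ΔG°₃ = ΔG°₁ + ΔG°₂, so n₃E°₃ = n₁E°₁ + n₂E°₂.
E°₃ = (1×+1.55 + 2×-1.20) / 3 = (-0.850) / 3 = -0.283 V.
Simply averaging or adding the two E° values would be wrong; the electron-weighted sum is required.

-0.283 V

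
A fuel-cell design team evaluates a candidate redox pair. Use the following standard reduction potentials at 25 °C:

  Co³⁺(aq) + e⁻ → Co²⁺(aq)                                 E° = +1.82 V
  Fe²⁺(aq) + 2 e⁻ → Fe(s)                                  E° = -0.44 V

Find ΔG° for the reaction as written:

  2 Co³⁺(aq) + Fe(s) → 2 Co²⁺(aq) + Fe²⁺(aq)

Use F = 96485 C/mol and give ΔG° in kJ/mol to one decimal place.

-436.1 kJ/mol

As written, Co³⁺/Co²⁺ is reduced (cathode) and Fe²⁺/Fe is oxidised (anode), so E°cell = (+1.82) − (-0.44) = +2.26 V.
Balancing electrons gives n = 2.
ΔG° = −nFE° = −(2)(96485)(+2.26) = -436,112 J = -436.1 kJ/mol.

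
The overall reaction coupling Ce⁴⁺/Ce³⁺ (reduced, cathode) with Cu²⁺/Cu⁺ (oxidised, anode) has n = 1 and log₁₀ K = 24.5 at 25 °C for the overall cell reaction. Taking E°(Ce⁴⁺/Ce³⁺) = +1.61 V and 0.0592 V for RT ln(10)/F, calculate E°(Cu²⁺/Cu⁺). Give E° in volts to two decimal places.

+0.16 V

E°cell = (0.0592/n)·log K = (0.0592/1)(24.5) = +1.450 V.
Since Ce⁴⁺/Ce³⁺ is the cathode and Cu²⁺/Cu⁺ the anode, E°cell = E°(Ce⁴⁺/Ce³⁺) − E°(Cu²⁺/Cu⁺).
So E°(Cu²⁺/Cu⁺) = E°(Ce⁴⁺/Ce³⁺) − E°cell = (+1.61) − (+1.450) = +0.16 V.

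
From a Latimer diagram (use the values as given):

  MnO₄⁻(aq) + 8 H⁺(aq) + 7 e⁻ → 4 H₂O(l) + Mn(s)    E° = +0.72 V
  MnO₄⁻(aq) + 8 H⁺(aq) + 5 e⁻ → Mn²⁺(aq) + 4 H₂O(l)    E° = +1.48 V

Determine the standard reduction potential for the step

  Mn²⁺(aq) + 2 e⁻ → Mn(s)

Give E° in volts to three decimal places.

-1.180 V

Sequential free energies add, so n₃E°₃ = n₁E°₁ + n₂E°₂.
With n₃ = 7, and the known step contributing 5×(+1.48) V, the unknown satisfies 2·E° = 7×(+0.72) − 5×(+1.48) = -2.360.
E° = -2.360 / 2 = -1.180 V.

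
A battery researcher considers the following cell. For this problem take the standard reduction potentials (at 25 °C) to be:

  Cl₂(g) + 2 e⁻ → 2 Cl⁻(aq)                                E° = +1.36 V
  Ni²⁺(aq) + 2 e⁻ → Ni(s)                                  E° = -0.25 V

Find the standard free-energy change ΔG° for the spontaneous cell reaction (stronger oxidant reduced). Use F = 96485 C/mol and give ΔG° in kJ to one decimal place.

Cl₂/Cl⁻ (E° = +1.36 V) is the cathode; Ni²⁺/Ni (E° = -0.25 V) is the anode, so E°cell = +1.61 V.
Balancing electrons gives n = 2 (lcm of 2 and 2).
ΔG° = −nFE° = −(2)(96485)(+1.61) = -310,682 J = -310.7 kJ.

-310.7 kJ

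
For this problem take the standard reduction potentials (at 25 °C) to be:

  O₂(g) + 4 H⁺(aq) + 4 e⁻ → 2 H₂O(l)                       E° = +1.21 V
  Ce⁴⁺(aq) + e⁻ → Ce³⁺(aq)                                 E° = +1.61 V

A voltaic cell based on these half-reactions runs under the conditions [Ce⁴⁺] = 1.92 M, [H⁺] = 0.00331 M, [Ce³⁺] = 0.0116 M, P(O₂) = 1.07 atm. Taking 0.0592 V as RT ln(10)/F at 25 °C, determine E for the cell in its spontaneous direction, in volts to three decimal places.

Ce⁴⁺/Ce³⁺ is the cathode (higher E°), O₂/H₂O the anode: E°cell = +1.61 − (+1.21) = +0.40 V, n = 4.
Overall: 4 Ce⁴⁺(aq) + 2 H₂O(l) → 4 Ce³⁺(aq) + O₂(g) + 4 H⁺(aq)
Q = [Ce³⁺]^4·P(O₂)·[H⁺]^4 / ([Ce⁴⁺]^4); log Q = -18.767.
E = E° − (0.0592/n) log Q = +0.40 − (0.0592/4)(-18.767) = +0.678 V.

+0.678 V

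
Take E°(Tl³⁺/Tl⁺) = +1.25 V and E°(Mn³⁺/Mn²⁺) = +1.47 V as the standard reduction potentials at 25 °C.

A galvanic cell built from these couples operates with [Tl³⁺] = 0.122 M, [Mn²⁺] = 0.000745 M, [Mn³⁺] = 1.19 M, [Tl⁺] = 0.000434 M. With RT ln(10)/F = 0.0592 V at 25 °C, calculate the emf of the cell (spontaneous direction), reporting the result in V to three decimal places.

Mn³⁺/Mn²⁺ is the cathode (higher E°), Tl³⁺/Tl⁺ the anode: E°cell = +1.47 − (+1.25) = +0.22 V, n = 2.
Overall: 2 Mn³⁺(aq) + Tl⁺(aq) → 2 Mn²⁺(aq) + Tl³⁺(aq)
Q = [Mn²⁺]^2·[Tl³⁺] / ([Mn³⁺]^2·[Tl⁺]); log Q = -3.958.
E = E° − (0.0592/n) log Q = +0.22 − (0.0592/2)(-3.958) = +0.337 V.

+0.337 V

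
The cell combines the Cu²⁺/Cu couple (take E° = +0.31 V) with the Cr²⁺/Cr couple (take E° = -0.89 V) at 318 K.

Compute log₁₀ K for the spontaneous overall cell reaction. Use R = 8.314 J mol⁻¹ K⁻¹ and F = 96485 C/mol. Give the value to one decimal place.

38.0

Cathode: Cu²⁺/Cu; anode: Cr²⁺/Cr. E°cell = (+0.31) − (-0.89) = +1.20 V, with n = 2.
ΔG° = −nFE° = −RT ln K, so ln K = nFE°/(RT) = (2)(96485)(+1.20) / ((8.314)(318)) = 87.586.
log₁₀ K = 87.586 / ln 10 = 38.0.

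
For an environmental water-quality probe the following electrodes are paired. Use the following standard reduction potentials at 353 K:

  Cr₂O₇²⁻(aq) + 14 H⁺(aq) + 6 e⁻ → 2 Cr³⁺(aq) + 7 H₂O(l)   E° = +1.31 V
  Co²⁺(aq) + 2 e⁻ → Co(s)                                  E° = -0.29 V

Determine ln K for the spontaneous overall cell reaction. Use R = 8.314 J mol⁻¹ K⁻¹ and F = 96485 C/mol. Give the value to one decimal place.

315.6

Cathode: Cr₂O₇²⁻/Cr³⁺; anode: Co²⁺/Co. E°cell = (+1.31) − (-0.29) = +1.60 V, with n = 6.
ΔG° = −nFE° = −RT ln K, so ln K = nFE°/(RT) = (6)(96485)(+1.60) / ((8.314)(353)) = 315.607.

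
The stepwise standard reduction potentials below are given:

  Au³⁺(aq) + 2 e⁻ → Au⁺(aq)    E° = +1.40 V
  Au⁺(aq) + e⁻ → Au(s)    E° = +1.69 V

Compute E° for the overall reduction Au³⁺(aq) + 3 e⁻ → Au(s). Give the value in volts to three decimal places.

Adding the free-energy changes (−nFE°) of the two steps gives −n₃FE°₃ = −n₁FE°₁ − n₂FE°₂.
E°₃ = (2×+1.40 + 1×+1.69) / 3 = (+4.490) / 3 = +1.497 V.

+1.497 V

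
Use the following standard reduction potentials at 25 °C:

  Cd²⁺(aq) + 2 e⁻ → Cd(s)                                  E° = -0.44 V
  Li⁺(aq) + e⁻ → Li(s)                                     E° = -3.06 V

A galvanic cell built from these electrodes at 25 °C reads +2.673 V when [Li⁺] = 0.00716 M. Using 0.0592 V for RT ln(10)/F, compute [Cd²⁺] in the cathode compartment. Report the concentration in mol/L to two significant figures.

Cd²⁺/Cd is the cathode, Li⁺/Li the anode: E°cell = +2.62 V, n = 2.
Overall reaction: Cd²⁺(aq) + 2 Li(s) → Cd(s) + 2 Li⁺(aq); Q = [Li⁺]^2/[Cd²⁺]^1.
From E = E° − (0.0592/n) log Q: log Q = (E° − E)·n/0.0592 = (+2.62 − (+2.673))·2/0.0592 = -1.7905.
So 1·log[Cd²⁺] = 2·log(0.00716) − log Q = -4.2902 − (-1.7905) = -2.4997; [Cd²⁺] = 10^(-2.4997) ≈ 0.0032 M.

0.0032 M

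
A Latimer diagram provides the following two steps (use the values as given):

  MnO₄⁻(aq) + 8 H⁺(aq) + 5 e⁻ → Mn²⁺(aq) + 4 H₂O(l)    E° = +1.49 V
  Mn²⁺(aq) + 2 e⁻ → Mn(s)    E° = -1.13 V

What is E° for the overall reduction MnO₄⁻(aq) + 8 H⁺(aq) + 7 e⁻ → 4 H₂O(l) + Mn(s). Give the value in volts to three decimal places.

+0.741 V

Adding the free-energy changes (−nFE°) of the two steps gives −n₃FE°₃ = −n₁FE°₁ − n₂FE°₂.
E°₃ = (5×+1.49 + 2×-1.13) / 7 = (+5.190) / 7 = +0.741 V.
Simply averaging or adding the two E° values would be wrong; the electron-weighted sum is required.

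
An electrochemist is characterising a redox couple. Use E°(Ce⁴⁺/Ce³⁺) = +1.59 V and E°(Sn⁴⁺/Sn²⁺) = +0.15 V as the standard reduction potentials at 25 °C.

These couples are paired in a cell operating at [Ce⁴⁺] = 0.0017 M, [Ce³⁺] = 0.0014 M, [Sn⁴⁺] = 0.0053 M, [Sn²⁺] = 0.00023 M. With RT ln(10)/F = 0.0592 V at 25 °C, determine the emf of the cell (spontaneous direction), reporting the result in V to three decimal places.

+1.405 V

Ce⁴⁺/Ce³⁺ is the cathode (higher E°), Sn⁴⁺/Sn²⁺ the anode: E°cell = +1.59 − (+0.15) = +1.44 V, n = 2.
Overall: 2 Ce⁴⁺(aq) + Sn²⁺(aq) → 2 Ce³⁺(aq) + Sn⁴⁺(aq)
Q = [Ce³⁺]^2·[Sn⁴⁺] / ([Ce⁴⁺]^2·[Sn²⁺]); log Q = 1.194.
E = E° − (0.0592/n) log Q = +1.44 − (0.0592/2)(1.194) = +1.405 V.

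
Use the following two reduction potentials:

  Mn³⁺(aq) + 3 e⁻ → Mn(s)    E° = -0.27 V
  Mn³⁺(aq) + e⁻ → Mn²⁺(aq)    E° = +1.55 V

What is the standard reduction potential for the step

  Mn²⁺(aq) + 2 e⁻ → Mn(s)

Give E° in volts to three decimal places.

Sequential free energies add, so n₃E°₃ = n₁E°₁ + n₂E°₂.
With n₃ = 3, and the known step contributing 1×(+1.55) V, the unknown satisfies 2·E° = 3×(-0.27) − 1×(+1.55) = -2.360.
E° = -2.360 / 2 = -1.180 V.

-1.180 V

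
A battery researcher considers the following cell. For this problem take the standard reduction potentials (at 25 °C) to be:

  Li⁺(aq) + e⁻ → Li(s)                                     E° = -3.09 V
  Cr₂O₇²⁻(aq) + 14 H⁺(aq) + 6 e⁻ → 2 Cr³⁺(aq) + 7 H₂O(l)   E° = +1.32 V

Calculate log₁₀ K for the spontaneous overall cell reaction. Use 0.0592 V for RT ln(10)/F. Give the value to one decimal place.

Cathode: Cr₂O₇²⁻/Cr³⁺; anode: Li⁺/Li. E°cell = +4.41 V, n = 6.
log K = nE°cell / 0.0592 = (6)(+4.41) / 0.0592 = 447.0.

447.0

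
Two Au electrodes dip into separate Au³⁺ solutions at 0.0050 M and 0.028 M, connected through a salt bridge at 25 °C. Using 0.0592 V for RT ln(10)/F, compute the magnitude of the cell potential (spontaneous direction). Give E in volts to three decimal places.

For a concentration cell E°cell = 0. The 0.028 M side is the cathode (reduction is favoured where [Au³⁺] is higher).
With n = 3, E = −(0.0592/3) log([Au³⁺]ₐₙ/[Au³⁺]꜀ₐₜ) = −(0.0592/3) log(0.005/0.028) = −(0.0592/3)(-0.748) = +0.015 V.

+0.015 V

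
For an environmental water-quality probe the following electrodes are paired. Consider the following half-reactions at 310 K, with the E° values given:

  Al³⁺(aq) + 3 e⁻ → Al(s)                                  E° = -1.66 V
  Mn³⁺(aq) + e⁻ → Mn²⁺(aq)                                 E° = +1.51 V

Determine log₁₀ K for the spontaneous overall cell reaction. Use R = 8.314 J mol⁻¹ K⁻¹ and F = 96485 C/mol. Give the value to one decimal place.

Cathode: Mn³⁺/Mn²⁺; anode: Al³⁺/Al. E°cell = (+1.51) − (-1.66) = +3.17 V, with n = 3.
ΔG° = −nFE° = −RT ln K, so ln K = nFE°/(RT) = (3)(96485)(+3.17) / ((8.314)(310)) = 356.015.
log₁₀ K = 356.015 / ln 10 = 154.6.

154.6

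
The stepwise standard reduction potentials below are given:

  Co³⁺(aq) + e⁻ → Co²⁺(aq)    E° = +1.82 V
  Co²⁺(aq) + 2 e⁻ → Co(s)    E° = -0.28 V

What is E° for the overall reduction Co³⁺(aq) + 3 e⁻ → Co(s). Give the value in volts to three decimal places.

+0.420 V

Since ΔG° = −nFE° is additive over sequential reductions, n₃E°₃ = n₁E°₁ + n₂E°₂.
E°₃ = (1×+1.82 + 2×-0.28) / 3 = (+1.260) / 3 = +0.420 V.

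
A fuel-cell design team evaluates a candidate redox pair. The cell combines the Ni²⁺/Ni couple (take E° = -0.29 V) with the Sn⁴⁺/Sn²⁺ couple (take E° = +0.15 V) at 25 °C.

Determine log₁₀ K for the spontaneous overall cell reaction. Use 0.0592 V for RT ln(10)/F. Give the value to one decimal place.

Cathode: Sn⁴⁺/Sn²⁺; anode: Ni²⁺/Ni. E°cell = +0.44 V, n = 2.
log K = nE°cell / 0.0592 = (2)(+0.44) / 0.0592 = 14.9.

14.9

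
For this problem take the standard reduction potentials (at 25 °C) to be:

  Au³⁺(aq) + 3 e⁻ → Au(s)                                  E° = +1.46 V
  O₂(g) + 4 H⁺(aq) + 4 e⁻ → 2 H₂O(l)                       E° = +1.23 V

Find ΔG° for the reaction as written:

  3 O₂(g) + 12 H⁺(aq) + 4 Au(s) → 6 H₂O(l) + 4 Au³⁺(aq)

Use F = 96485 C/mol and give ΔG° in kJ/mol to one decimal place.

As written, O₂/H₂O is reduced (cathode) and Au³⁺/Au is oxidised (anode), so E°cell = (+1.23) − (+1.46) = -0.23 V.
Balancing electrons gives n = 12.
ΔG° = −nFE° = −(12)(96485)(-0.23) = 266,299 J = +266.3 kJ/mol.

+266.3 kJ/mol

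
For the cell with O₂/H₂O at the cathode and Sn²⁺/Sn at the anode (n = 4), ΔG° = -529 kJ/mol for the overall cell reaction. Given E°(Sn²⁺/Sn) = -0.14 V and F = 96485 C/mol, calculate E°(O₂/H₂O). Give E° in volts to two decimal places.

+1.23 V

E°cell = −ΔG°/(nF) = −(-529×10³)/((4)(96485)) = +1.371 V.
Since O₂/H₂O is the cathode and Sn²⁺/Sn the anode, E°cell = E°(O₂/H₂O) − E°(Sn²⁺/Sn).
So E°(O₂/H₂O) = E°cell + E°(Sn²⁺/Sn) = +1.371 + (-0.14) = +1.23 V.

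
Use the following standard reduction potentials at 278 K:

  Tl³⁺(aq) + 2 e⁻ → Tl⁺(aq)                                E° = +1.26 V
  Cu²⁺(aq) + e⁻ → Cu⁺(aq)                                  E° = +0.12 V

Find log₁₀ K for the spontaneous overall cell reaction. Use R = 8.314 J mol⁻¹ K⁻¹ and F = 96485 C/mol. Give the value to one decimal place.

Cathode: Tl³⁺/Tl⁺; anode: Cu²⁺/Cu⁺. E°cell = (+1.26) − (+0.12) = +1.14 V, with n = 2.
ΔG° = −nFE° = −RT ln K, so ln K = nFE°/(RT) = (2)(96485)(+1.14) / ((8.314)(278)) = 95.179.
log₁₀ K = 95.179 / ln 10 = 41.3.

41.3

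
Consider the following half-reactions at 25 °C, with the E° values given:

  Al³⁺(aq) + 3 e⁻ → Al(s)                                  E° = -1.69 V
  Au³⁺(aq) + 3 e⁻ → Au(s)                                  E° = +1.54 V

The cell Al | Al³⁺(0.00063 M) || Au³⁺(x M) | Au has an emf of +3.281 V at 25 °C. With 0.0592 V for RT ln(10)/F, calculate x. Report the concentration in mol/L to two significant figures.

0.24 M

Au³⁺/Au is the cathode, Al³⁺/Al the anode: E°cell = +3.23 V, n = 3.
Overall reaction: Au³⁺(aq) + Al(s) → Au(s) + Al³⁺(aq); Q = [Al³⁺]^1/[Au³⁺]^1.
From E = E° − (0.0592/n) log Q: log Q = (E° − E)·n/0.0592 = (+3.23 − (+3.281))·3/0.0592 = -2.5845.
So 1·log[Au³⁺] = 1·log(0.00063) − log Q = -3.2007 − (-2.5845) = -0.6162; [Au³⁺] = 10^(-0.6162) ≈ 0.24 M.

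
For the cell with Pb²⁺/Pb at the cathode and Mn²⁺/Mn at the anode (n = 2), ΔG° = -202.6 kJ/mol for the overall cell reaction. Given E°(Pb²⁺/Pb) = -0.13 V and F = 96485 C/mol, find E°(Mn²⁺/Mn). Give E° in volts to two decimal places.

E°cell = −ΔG°/(nF) = −(-202.6×10³)/((2)(96485)) = +1.050 V.
Since Pb²⁺/Pb is the cathode and Mn²⁺/Mn the anode, E°cell = E°(Pb²⁺/Pb) − E°(Mn²⁺/Mn).
So E°(Mn²⁺/Mn) = E°(Pb²⁺/Pb) − E°cell = (-0.13) − (+1.050) = -1.18 V.

-1.18 V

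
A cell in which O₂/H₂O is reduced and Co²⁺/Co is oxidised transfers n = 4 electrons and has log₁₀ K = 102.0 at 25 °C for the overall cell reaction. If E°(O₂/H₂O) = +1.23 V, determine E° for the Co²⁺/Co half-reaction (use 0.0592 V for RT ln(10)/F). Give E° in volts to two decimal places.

-0.28 V

E°cell = (0.0592/n)·log K = (0.0592/4)(102.0) = +1.510 V.
Since O₂/H₂O is the cathode and Co²⁺/Co the anode, E°cell = E°(O₂/H₂O) − E°(Co²⁺/Co).
So E°(Co²⁺/Co) = E°(O₂/H₂O) − E°cell = (+1.23) − (+1.510) = -0.28 V.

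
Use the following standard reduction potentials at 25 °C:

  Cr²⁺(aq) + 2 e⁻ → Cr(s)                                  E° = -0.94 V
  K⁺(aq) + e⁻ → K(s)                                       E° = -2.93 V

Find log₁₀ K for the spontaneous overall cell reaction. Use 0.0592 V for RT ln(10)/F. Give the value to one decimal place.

Cathode: Cr²⁺/Cr; anode: K⁺/K. E°cell = +1.99 V, n = 2.
log K = nE°cell / 0.0592 = (2)(+1.99) / 0.0592 = 67.2.

67.2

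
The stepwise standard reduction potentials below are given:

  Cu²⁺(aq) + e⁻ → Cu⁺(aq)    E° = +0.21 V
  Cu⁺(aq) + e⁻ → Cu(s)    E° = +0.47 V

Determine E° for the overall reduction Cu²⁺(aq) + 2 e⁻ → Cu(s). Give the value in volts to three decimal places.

+0.340 V

Standard free energies of sequential steps add: ΔG°₃ = ΔG°₁ + ΔG°₂, so n₃E°₃ = n₁E°₁ + n₂E°₂.
E°₃ = (1×+0.21 + 1×+0.47) / 2 = (+0.680) / 2 = +0.340 V.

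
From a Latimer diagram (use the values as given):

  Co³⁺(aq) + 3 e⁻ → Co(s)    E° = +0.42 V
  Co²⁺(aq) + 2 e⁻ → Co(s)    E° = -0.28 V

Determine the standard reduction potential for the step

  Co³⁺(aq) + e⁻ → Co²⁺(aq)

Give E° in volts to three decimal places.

+1.820 V

Sequential free energies add, so n₃E°₃ = n₁E°₁ + n₂E°₂.
With n₃ = 3, and the known step contributing 2×(-0.28) V, the unknown satisfies 1·E° = 3×(+0.42) − 2×(-0.28) = +1.820.
E° = +1.820 / 1 = +1.820 V.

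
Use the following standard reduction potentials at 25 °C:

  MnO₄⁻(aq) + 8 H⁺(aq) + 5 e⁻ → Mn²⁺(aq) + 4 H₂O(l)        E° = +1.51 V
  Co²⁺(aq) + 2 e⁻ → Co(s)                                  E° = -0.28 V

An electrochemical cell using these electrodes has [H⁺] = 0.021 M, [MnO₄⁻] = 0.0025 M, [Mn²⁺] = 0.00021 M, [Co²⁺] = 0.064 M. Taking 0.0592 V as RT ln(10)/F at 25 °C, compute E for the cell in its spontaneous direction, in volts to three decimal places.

+1.679 V

MnO₄⁻/Mn²⁺ is the cathode (higher E°), Co²⁺/Co the anode: E°cell = +1.51 − (-0.28) = +1.79 V, n = 10.
Overall: 2 MnO₄⁻(aq) + 16 H⁺(aq) + 5 Co(s) → 2 Mn²⁺(aq) + 8 H₂O(l) + 5 Co²⁺(aq)
Q = [Mn²⁺]^2·[Co²⁺]^5 / ([MnO₄⁻]^2·[H⁺]^16); log Q = 18.724.
E = E° − (0.0592/n) log Q = +1.79 − (0.0592/10)(18.724) = +1.679 V.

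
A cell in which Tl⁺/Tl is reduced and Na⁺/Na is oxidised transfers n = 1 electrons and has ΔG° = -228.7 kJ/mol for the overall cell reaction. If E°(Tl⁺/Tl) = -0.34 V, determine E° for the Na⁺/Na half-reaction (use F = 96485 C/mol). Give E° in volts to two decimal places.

E°cell = −ΔG°/(nF) = −(-228.7×10³)/((1)(96485)) = +2.370 V.
Since Tl⁺/Tl is the cathode and Na⁺/Na the anode, E°cell = E°(Tl⁺/Tl) − E°(Na⁺/Na).
So E°(Na⁺/Na) = E°(Tl⁺/Tl) − E°cell = (-0.34) − (+2.370) = -2.71 V.

-2.71 V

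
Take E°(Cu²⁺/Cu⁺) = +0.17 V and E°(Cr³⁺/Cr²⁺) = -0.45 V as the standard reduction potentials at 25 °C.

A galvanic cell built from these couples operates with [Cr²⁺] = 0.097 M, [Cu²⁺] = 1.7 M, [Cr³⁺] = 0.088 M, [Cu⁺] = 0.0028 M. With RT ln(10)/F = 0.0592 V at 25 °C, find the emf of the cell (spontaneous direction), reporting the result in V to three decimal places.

Cu²⁺/Cu⁺ is the cathode (higher E°), Cr³⁺/Cr²⁺ the anode: E°cell = +0.17 − (-0.45) = +0.62 V, n = 1.
Overall: Cu²⁺(aq) + Cr²⁺(aq) → Cu⁺(aq) + Cr³⁺(aq)
Q = [Cu⁺]·[Cr³⁺] / ([Cu²⁺]·[Cr²⁺]); log Q = -2.826.
E = E° − (0.0592/n) log Q = +0.62 − (0.0592/1)(-2.826) = +0.787 V.

+0.787 V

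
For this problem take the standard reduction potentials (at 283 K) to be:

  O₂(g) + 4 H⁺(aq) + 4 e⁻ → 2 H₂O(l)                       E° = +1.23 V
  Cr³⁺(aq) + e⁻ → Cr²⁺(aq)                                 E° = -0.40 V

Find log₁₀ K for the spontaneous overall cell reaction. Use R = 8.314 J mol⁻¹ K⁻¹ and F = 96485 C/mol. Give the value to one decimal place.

Cathode: O₂/H₂O; anode: Cr³⁺/Cr²⁺. E°cell = (+1.23) − (-0.40) = +1.63 V, with n = 4.
ΔG° = −nFE° = −RT ln K, so ln K = nFE°/(RT) = (4)(96485)(+1.63) / ((8.314)(283)) = 267.369.
log₁₀ K = 267.369 / ln 10 = 116.1.

116.1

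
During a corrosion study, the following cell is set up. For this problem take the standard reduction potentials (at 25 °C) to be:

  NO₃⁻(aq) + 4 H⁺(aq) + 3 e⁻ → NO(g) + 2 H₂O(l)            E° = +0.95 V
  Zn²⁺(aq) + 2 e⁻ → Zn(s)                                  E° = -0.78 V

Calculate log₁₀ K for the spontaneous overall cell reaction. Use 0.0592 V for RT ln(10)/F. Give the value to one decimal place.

175.3

Cathode: NO₃⁻/NO; anode: Zn²⁺/Zn. E°cell = +1.73 V, n = 6.
log K = nE°cell / 0.0592 = (6)(+1.73) / 0.0592 = 175.3.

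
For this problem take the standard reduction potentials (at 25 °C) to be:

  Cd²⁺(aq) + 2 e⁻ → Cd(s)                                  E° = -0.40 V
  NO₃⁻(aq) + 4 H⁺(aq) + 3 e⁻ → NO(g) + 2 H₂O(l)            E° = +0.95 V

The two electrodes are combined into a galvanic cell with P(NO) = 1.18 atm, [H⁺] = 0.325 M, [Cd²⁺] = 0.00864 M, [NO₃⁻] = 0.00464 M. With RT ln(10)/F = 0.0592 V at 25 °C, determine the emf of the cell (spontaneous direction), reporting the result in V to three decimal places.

+1.325 V

NO₃⁻/NO is the cathode (higher E°), Cd²⁺/Cd the anode: E°cell = +0.95 − (-0.40) = +1.35 V, n = 6.
Overall: 2 NO₃⁻(aq) + 8 H⁺(aq) + 3 Cd(s) → 2 NO(g) + 4 H₂O(l) + 3 Cd²⁺(aq)
Q = P(NO)^2·[Cd²⁺]^3 / ([NO₃⁻]^2·[H⁺]^8); log Q = 2.525.
E = E° − (0.0592/n) log Q = +1.35 − (0.0592/6)(2.525) = +1.325 V.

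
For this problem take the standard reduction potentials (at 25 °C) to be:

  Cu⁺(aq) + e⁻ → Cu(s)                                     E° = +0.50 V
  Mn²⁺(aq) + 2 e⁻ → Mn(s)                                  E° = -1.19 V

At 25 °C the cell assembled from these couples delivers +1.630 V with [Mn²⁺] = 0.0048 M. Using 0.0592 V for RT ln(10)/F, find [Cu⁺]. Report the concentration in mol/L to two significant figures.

0.0067 M

Cu⁺/Cu is the cathode, Mn²⁺/Mn the anode: E°cell = +1.69 V, n = 2.
Overall reaction: 2 Cu⁺(aq) + Mn(s) → 2 Cu(s) + Mn²⁺(aq); Q = [Mn²⁺]^1/[Cu⁺]^2.
From E = E° − (0.0592/n) log Q: log Q = (E° − E)·n/0.0592 = (+1.69 − (+1.630))·2/0.0592 = 2.0270.
So 2·log[Cu⁺] = 1·log(0.0048) − log Q = -2.3188 − (2.0270) = -4.3458; log[Cu⁺] = -4.3458 / 2 = -2.1729; [Cu⁺] = 10^(-2.1729) ≈ 0.0067 M.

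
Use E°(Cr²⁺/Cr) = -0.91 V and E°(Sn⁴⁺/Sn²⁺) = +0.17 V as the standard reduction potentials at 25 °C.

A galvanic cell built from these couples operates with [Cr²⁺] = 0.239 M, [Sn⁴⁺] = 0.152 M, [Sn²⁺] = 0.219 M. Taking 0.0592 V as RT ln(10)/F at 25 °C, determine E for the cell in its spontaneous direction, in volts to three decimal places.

+1.094 V

Sn⁴⁺/Sn²⁺ is the cathode (higher E°), Cr²⁺/Cr the anode: E°cell = +0.17 − (-0.91) = +1.08 V, n = 2.
Overall: Sn⁴⁺(aq) + Cr(s) → Sn²⁺(aq) + Cr²⁺(aq)
Q = [Sn²⁺]·[Cr²⁺] / ([Sn⁴⁺]); log Q = -0.463.
E = E° − (0.0592/n) log Q = +1.08 − (0.0592/2)(-0.463) = +1.094 V.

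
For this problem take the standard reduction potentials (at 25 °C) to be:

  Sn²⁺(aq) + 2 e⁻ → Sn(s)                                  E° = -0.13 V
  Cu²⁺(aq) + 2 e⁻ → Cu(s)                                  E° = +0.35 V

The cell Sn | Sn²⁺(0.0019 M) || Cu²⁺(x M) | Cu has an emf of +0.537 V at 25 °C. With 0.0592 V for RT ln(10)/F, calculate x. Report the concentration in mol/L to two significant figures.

Cu²⁺/Cu is the cathode, Sn²⁺/Sn the anode: E°cell = +0.48 V, n = 2.
Overall reaction: Cu²⁺(aq) + Sn(s) → Cu(s) + Sn²⁺(aq); Q = [Sn²⁺]^1/[Cu²⁺]^1.
From E = E° − (0.0592/n) log Q: log Q = (E° − E)·n/0.0592 = (+0.48 − (+0.537))·2/0.0592 = -1.9257.
So 1·log[Cu²⁺] = 1·log(0.0019) − log Q = -2.7212 − (-1.9257) = -0.7955; [Cu²⁺] = 10^(-0.7955) ≈ 0.16 M.

0.16 M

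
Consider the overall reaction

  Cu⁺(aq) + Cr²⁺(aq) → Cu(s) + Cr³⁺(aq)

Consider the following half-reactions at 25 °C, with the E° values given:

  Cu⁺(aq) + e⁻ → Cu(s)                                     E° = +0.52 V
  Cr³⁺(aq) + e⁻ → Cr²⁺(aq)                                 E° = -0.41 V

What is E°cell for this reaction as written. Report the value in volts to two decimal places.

The Cu⁺/Cu couple has the higher reduction potential, so it is the cathode; Cr³⁺/Cr²⁺ is oxidised at the anode.
E°cell = E°(cathode) − E°(anode) = (+0.52) − (-0.41) = +0.93 V.
Since E°cell > 0, the reaction is spontaneous under standard conditions.

+0.93 V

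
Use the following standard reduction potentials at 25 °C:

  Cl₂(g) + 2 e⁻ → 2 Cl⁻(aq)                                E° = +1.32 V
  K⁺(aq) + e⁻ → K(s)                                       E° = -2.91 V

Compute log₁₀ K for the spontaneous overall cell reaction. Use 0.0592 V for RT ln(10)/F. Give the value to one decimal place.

Cathode: Cl₂/Cl⁻; anode: K⁺/K. E°cell = +4.23 V, n = 2.
log K = nE°cell / 0.0592 = (2)(+4.23) / 0.0592 = 142.9.

142.9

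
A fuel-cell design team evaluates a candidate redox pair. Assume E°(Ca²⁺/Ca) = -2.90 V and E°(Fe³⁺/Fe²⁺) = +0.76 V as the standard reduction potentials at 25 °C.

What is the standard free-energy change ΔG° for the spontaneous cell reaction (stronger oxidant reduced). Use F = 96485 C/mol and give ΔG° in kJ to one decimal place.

Fe³⁺/Fe²⁺ (E° = +0.76 V) is the cathode; Ca²⁺/Ca (E° = -2.90 V) is the anode, so E°cell = +3.66 V.
Balancing electrons gives n = 2 (lcm of 1 and 2).
ΔG° = −nFE° = −(2)(96485)(+3.66) = -706,270 J = -706.3 kJ.

-706.3 kJ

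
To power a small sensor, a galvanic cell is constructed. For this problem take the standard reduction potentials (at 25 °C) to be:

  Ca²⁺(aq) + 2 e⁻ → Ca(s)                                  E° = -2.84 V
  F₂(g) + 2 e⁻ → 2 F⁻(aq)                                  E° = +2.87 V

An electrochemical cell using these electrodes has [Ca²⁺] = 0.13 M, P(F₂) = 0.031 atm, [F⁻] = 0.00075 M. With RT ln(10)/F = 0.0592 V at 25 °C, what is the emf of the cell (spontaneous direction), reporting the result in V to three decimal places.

+5.877 V

F₂/F⁻ is the cathode (higher E°), Ca²⁺/Ca the anode: E°cell = +2.87 − (-2.84) = +5.71 V, n = 2.
Overall: F₂(g) + Ca(s) → 2 F⁻(aq) + Ca²⁺(aq)
Q = [F⁻]^2·[Ca²⁺] / (P(F₂)); log Q = -5.627.
E = E° − (0.0592/n) log Q = +5.71 − (0.0592/2)(-5.627) = +5.877 V.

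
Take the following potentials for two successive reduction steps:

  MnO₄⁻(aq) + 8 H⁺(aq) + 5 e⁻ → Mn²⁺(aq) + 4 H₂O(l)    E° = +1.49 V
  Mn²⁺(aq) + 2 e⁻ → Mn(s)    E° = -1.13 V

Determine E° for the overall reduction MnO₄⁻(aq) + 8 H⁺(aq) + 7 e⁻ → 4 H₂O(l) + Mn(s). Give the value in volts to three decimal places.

+0.741 V

Adding the free-energy changes (−nFE°) of the two steps gives −n₃FE°₃ = −n₁FE°₁ − n₂FE°₂.
E°₃ = (5×+1.49 + 2×-1.13) / 7 = (+5.190) / 7 = +0.741 V.
Simply averaging or adding the two E° values would be wrong; the electron-weighted sum is required.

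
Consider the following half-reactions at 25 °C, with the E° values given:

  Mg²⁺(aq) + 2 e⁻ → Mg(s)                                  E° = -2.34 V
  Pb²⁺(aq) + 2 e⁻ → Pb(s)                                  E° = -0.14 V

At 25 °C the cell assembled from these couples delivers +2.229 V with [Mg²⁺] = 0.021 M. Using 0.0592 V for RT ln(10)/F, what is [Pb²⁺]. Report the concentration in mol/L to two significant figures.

Pb²⁺/Pb is the cathode, Mg²⁺/Mg the anode: E°cell = +2.20 V, n = 2.
Overall reaction: Pb²⁺(aq) + Mg(s) → Pb(s) + Mg²⁺(aq); Q = [Mg²⁺]^1/[Pb²⁺]^1.
From E = E° − (0.0592/n) log Q: log Q = (E° − E)·n/0.0592 = (+2.20 − (+2.229))·2/0.0592 = -0.9797.
So 1·log[Pb²⁺] = 1·log(0.021) − log Q = -1.6778 − (-0.9797) = -0.6981; [Pb²⁺] = 10^(-0.6981) ≈ 0.20 M.

0.20 M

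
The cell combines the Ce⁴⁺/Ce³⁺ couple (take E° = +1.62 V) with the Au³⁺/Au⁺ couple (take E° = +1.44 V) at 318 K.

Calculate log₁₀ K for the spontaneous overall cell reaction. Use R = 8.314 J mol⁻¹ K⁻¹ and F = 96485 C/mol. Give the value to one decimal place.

Cathode: Ce⁴⁺/Ce³⁺; anode: Au³⁺/Au⁺. E°cell = (+1.62) − (+1.44) = +0.18 V, with n = 2.
ΔG° = −nFE° = −RT ln K, so ln K = nFE°/(RT) = (2)(96485)(+0.18) / ((8.314)(318)) = 13.138.
log₁₀ K = 13.138 / ln 10 = 5.7.

5.7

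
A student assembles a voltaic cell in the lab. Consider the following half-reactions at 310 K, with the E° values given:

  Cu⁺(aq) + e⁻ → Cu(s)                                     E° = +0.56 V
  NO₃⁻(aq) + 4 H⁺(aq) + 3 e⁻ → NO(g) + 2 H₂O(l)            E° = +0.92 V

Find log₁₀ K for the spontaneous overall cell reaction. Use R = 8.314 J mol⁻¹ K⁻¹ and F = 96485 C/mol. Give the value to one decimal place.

Cathode: NO₃⁻/NO; anode: Cu⁺/Cu. E°cell = (+0.92) − (+0.56) = +0.36 V, with n = 3.
ΔG° = −nFE° = −RT ln K, so ln K = nFE°/(RT) = (3)(96485)(+0.36) / ((8.314)(310)) = 40.431.
log₁₀ K = 40.431 / ln 10 = 17.6.

17.6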